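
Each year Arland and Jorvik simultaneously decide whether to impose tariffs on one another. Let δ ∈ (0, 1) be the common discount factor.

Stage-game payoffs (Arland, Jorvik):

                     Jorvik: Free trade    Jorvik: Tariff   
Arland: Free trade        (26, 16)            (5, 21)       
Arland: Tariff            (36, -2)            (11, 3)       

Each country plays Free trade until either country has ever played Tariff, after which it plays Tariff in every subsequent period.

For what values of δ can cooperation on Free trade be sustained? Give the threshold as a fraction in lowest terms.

2/5

For Arland: deviation gain 36−26 = 10, per-period punishment loss 26−11 = 15. IC gives δ ≥ 10/25 = 2/5.
For Jorvik: gain 5, loss 13 per period, so δ ≥ 5/18.
The tighter constraint is Arland's, so cooperation needs δ ≥ 2/5.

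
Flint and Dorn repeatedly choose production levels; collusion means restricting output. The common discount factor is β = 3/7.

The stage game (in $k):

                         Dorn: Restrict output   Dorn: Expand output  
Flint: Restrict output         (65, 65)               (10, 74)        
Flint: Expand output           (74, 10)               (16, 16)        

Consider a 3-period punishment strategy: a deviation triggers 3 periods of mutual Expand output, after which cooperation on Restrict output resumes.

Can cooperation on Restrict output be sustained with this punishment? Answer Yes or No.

IC: β+…+β^3 ≥ (74−65)/(65−16) = 9/49.
At β = 3/7: partial sum = 0.6910 ≥ 0.1837. Cooperation sustainable.

Yes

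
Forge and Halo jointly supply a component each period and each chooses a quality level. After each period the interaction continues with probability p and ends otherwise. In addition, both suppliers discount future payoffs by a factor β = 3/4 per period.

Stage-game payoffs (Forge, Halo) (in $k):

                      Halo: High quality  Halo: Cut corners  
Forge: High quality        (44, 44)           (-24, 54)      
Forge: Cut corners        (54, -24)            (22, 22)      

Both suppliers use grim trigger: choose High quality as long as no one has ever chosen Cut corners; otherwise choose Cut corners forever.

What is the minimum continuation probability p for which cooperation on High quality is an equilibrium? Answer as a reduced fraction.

With continuation probability p and discount β, the effective per-period discount factor is βp.
Grim-trigger IC: βp ≥ (54−44)/(54−22) = 5/16.
So p ≥ (5/16)/(3/4) = 5/12.

5/12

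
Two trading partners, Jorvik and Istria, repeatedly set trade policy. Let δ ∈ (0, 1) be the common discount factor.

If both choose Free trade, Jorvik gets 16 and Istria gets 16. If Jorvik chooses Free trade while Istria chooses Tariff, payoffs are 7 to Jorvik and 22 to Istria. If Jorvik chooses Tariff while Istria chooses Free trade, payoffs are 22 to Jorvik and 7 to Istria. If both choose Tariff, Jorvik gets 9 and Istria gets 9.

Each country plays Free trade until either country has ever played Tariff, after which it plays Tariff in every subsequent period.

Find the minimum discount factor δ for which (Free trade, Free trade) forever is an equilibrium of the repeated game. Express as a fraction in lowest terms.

6/13

16/(1−δ) ≥ 22 + 9δ/(1−δ)
16 ≥ 22 − 13δ
δ ≥ 6/13.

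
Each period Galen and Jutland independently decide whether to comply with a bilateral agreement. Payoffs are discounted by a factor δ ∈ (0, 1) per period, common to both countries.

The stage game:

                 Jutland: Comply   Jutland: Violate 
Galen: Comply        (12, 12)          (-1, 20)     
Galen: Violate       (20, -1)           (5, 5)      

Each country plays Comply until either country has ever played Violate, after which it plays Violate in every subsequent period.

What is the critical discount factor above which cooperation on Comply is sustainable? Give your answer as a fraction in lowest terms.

8/15

12/(1−δ) ≥ 20 + 5δ/(1−δ)
12 ≥ 20 − 15δ
δ ≥ 8/15.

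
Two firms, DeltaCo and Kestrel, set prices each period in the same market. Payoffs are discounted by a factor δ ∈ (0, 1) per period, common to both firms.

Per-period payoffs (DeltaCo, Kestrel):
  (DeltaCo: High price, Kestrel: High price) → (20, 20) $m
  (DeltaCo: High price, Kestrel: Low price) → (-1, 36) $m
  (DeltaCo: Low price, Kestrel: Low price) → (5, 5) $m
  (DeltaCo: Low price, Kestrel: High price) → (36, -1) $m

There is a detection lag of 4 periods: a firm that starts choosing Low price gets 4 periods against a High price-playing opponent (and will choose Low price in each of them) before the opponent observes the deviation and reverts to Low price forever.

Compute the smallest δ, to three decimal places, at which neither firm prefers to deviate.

The best deviation is to choose Low price for all 4 undetected periods, earning 36 each, then 5 forever once detected.
Deviation value: 36(1−δ^4)/(1−δ) + 5δ^4/(1−δ); cooperation value: 20/(1−δ).
IC: 20 ≥ 36(1−δ^4) + 5δ^4 = 36 − 31δ^4.
So δ^4 ≥ 16/31, giving δ ≥ (16/31)^(1/4) ≈ 0.848.

0.848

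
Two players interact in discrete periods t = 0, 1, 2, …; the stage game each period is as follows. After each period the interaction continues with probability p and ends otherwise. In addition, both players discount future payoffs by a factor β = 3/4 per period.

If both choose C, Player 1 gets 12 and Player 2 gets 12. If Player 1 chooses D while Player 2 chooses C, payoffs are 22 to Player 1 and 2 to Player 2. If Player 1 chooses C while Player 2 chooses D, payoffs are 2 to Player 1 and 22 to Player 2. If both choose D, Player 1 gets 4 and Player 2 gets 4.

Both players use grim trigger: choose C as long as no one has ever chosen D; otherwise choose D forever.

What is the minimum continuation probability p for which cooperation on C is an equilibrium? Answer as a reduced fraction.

20/27

Expected continuation weight on next period's payoff is β·p = 3/4·p, which plays the role of the discount factor.
Cooperation requires 3/4·p ≥ (22−12)/(22−4) = 5/9, hence p ≥ 20/27.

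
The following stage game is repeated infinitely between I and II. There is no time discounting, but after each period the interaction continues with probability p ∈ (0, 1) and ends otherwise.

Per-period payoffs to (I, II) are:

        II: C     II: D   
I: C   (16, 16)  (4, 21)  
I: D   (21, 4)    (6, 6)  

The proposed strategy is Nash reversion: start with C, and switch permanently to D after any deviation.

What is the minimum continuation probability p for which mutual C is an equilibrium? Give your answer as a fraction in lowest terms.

With no time discounting, the continuation probability p plays the role of the discount factor.
Grim-trigger IC: 16/(1−p) ≥ 21 + 6p/(1−p) ⇒ p ≥ (21−16)/(21−6) = 1/3.

1/3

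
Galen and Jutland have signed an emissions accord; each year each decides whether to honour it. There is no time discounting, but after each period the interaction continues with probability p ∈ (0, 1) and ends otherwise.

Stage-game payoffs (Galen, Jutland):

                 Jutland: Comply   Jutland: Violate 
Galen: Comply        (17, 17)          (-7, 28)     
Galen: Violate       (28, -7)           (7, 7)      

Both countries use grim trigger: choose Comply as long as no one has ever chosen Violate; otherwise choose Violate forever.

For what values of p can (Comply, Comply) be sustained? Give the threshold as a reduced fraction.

11/21

Expected cooperation value is 17 + p·17 + p²·17 + … = 17/(1−p); deviation gives 28 + p·7/(1−p).
17 ≥ 28(1−p) + 7p ⇒ 21p ≥ 11 ⇒ p ≥ 11/21.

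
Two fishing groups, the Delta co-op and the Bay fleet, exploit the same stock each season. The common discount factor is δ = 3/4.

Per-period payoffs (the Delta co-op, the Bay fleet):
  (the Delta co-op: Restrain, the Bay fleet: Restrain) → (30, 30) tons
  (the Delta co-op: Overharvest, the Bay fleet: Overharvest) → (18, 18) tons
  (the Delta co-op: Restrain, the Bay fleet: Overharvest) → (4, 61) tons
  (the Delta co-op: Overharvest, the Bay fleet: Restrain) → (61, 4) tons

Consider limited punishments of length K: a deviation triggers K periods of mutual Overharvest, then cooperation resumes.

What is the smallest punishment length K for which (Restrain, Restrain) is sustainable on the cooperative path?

IC: δ(1−δ^K)/(1−δ) ≥ (61−30)/(30−18) = 31/12.
With δ = 3/4: need 1 − δ^K ≥ 31/12·(1−3/4)/(3/4), i.e. δ^K ≤ 0.1389.
Since (3/4)^6 = 0.1780 and (3/4)^7 = 0.1335, the smallest such K is 7.

7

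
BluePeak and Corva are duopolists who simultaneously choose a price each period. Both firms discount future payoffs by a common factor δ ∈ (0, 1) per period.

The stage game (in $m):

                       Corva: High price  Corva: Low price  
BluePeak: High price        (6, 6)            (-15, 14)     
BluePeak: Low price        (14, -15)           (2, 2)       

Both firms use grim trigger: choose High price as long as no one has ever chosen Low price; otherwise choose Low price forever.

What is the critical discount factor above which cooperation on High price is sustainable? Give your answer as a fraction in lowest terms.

Cooperation forever yields 6 each period: 6/(1−δ).
Deviating yields 14 once, then 2 forever: 14 + 2δ/(1−δ).
No profitable deviation requires 6/(1−δ) ≥ 14 + 2δ/(1−δ).
Multiplying by (1−δ): 6 ≥ 14(1−δ) + 2δ = 14 − 12δ.
So 12δ ≥ 8, i.e. δ ≥ 8/12 = 2/3.

2/3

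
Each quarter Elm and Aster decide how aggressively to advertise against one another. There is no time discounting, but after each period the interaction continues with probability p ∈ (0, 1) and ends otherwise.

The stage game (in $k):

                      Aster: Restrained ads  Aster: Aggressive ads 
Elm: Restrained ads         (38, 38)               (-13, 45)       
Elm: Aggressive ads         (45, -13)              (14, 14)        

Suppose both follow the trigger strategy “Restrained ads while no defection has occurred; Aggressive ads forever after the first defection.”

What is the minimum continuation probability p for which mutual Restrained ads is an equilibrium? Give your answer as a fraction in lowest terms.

7/31

With no time discounting, the continuation probability p plays the role of the discount factor.
Grim-trigger IC: 38/(1−p) ≥ 45 + 14p/(1−p) ⇒ p ≥ (45−38)/(45−14) = 7/31.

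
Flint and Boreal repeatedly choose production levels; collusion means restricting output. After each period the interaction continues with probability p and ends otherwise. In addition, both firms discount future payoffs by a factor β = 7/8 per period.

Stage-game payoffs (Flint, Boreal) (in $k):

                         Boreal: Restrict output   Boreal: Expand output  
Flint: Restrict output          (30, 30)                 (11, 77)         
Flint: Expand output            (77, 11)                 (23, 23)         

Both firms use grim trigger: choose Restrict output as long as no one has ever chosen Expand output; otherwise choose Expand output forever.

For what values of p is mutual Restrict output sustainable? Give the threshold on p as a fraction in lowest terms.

188/189

With continuation probability p and discount β, the effective per-period discount factor is βp.
Grim-trigger IC: βp ≥ (77−30)/(77−23) = 47/54.
So p ≥ (47/54)/(7/8) = 188/189.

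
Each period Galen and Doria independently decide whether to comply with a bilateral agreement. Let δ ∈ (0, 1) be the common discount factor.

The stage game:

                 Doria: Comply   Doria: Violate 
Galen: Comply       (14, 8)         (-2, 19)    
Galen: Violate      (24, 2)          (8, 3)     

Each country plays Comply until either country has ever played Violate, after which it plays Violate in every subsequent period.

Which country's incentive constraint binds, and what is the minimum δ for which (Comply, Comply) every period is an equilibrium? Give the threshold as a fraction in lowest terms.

For Galen: deviation gain 24−14 = 10, per-period punishment loss 14−8 = 6. IC gives δ ≥ 10/16 = 5/8.
For Doria: gain 11, loss 5 per period, so δ ≥ 11/16.
The tighter constraint is Doria's, so cooperation needs δ ≥ 11/16.

Doria; δ ≥ 11/16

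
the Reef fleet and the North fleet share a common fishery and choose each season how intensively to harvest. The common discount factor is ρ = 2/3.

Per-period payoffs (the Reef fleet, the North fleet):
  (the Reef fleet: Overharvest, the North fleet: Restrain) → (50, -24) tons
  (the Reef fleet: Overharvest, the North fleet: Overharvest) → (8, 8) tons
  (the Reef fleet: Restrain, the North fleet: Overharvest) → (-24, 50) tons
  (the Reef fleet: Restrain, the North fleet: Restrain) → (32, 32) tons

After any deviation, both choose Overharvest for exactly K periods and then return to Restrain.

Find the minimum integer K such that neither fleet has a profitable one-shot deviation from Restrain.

No profitable deviation requires (32−8)(ρ+…+ρ^K) ≥ 50−32, i.e. ρ+…+ρ^K ≥ 3/4 ≈ 0.7500.
With ρ = 2/3, the partial sums are K=1: 0.6667, K=2: 1.1111.
K = 2 is the first length at which the sum reaches 0.7500.

2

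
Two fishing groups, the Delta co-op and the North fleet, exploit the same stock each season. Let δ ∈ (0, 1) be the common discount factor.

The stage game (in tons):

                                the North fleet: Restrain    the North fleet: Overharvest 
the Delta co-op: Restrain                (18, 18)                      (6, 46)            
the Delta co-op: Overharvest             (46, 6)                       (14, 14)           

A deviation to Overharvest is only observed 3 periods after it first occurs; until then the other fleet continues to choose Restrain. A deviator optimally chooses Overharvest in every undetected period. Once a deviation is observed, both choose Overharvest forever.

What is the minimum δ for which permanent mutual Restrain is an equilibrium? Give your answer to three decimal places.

0.956

The best deviation is to choose Overharvest for all 3 undetected periods, earning 46 each, then 14 forever once detected.
Deviation value: 46(1−δ^3)/(1−δ) + 14δ^3/(1−δ); cooperation value: 18/(1−δ).
IC: 18 ≥ 46(1−δ^3) + 14δ^3 = 46 − 32δ^3.
So δ^3 ≥ 28/32 = 7/8, giving δ ≥ (7/8)^(1/3) ≈ 0.956.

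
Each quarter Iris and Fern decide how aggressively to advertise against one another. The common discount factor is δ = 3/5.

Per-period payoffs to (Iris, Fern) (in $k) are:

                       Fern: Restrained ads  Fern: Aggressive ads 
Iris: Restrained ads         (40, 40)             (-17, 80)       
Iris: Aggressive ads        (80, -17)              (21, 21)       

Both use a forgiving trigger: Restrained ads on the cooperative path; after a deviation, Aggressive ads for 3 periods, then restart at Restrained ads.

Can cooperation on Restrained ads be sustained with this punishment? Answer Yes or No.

Comparing payoff streams over the 4 periods until play realigns: cooperate → 40(1+δ+…+δ^3); deviate → 80 + 21(δ+…+δ^3).
Cooperation is sustained iff (40−21)(δ+…+δ^3) ≥ 80−40.
δ+…+δ^3 = 3/5·(1−(3/5)^3)/(1−3/5) = 1.1760, and (80−40)/(40−21) = 2.1053.
1.1760 < 2.1053, so cooperation is not sustainable.

No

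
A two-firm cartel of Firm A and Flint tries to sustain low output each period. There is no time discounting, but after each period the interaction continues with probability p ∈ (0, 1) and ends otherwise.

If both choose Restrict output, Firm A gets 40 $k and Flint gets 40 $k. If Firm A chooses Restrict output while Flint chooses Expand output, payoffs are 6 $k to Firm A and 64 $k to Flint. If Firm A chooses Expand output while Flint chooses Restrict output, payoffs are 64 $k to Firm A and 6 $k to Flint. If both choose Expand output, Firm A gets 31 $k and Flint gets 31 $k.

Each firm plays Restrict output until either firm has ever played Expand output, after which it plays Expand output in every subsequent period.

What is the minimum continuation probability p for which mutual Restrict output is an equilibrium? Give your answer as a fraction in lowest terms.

8/11

Expected cooperation value is 40 + p·40 + p²·40 + … = 40/(1−p); deviation gives 64 + p·31/(1−p).
40 ≥ 64(1−p) + 31p ⇒ 33p ≥ 24 ⇒ p ≥ 24/33 = 8/11.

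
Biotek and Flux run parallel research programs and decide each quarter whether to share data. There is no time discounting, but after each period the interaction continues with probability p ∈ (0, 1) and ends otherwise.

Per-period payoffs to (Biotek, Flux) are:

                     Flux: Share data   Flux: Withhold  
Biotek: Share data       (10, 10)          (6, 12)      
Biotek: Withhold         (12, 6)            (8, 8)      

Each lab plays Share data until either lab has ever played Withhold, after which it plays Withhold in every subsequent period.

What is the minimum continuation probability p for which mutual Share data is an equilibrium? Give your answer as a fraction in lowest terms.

1/2

Expected cooperation value is 10 + p·10 + p²·10 + … = 10/(1−p); deviation gives 12 + p·8/(1−p).
10 ≥ 12(1−p) + 8p ⇒ 4p ≥ 2 ⇒ p ≥ 2/4 = 1/2.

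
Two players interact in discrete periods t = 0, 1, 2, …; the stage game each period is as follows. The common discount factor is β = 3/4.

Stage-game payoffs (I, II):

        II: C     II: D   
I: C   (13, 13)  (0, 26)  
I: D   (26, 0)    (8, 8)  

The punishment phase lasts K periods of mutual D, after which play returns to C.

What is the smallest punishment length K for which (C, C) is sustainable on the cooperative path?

Need Σ_{k=1}^{K} β^k ≥ (26−13)/(13−8) = 2.6000 at β = 3/4.
At K = 7 the sum is 2.5995 < 2.6000; at K = 8 it is 2.6997 ≥ 2.6000.
So the minimum punishment length is K = 8.

8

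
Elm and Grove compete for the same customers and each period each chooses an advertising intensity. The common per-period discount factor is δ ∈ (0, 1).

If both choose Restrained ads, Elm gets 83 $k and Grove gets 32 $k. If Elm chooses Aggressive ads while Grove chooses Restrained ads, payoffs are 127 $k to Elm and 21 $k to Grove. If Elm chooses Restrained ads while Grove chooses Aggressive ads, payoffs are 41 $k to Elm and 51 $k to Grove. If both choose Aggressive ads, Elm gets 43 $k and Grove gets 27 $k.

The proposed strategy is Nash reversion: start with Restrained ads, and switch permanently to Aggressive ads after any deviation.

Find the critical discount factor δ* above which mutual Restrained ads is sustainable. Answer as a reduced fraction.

19/24

Elm: cooperation gives 83 each period; deviation gives 127 once then 43 forever.
  83/(1−δ) ≥ 127 + 43δ/(1−δ) ⇒ δ ≥ 44/84 = 11/21.
Grove: cooperation gives 32 each period; deviation gives 51 once then 27 forever.
  δ ≥ 19/24.
Both must hold, so the binding constraint is Grove's: δ ≥ 19/24.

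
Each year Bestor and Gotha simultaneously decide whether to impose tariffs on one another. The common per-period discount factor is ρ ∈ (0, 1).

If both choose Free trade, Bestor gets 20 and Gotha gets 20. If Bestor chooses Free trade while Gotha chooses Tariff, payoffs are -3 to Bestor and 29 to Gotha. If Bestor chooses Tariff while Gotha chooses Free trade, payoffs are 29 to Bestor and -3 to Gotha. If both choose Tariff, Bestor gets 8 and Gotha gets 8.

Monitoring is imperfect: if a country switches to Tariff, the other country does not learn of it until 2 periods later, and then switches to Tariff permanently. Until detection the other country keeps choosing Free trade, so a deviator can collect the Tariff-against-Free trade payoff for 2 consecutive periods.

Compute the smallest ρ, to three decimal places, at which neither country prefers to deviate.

0.655

A deviator earns 29 for 2 periods, then 8 forever; cooperating earns 20 forever. Multiplying the IC by (1−ρ):
20 ≥ 29(1−ρ^2) + 8ρ^2, so 21·ρ^2 ≥ 9 and ρ^2 ≥ 3/7.
ρ ≥ (3/7)^(1/2) ≈ 0.655.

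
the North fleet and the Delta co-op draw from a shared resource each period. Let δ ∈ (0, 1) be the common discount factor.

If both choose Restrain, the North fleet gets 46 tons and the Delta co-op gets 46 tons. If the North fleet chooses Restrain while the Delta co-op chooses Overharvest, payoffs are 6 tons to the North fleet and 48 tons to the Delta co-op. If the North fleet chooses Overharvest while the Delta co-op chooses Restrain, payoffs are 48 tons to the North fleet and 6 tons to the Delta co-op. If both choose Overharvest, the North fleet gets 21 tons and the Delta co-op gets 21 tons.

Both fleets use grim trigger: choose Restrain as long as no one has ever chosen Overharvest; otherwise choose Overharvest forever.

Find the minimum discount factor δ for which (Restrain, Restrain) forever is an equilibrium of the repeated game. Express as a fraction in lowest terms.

Under grim trigger the critical discount factor is (T−C)/(T−P) with T = 48, C = 46, P = 21.
δ* = (48−46)/(48−21) = 2/27.

2/27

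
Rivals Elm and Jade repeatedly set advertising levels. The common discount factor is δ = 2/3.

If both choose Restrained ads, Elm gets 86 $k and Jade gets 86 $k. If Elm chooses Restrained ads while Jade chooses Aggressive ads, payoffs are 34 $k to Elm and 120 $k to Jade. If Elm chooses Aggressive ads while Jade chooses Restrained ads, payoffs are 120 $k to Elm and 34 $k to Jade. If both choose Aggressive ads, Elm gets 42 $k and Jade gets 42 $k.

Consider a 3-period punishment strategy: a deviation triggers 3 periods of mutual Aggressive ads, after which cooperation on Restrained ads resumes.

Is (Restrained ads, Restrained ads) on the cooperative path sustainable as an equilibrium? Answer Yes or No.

Yes

IC: δ+…+δ^3 ≥ (120−86)/(86−42) = 17/22.
At δ = 2/3: partial sum = 1.4074 ≥ 0.7727. Cooperation sustainable.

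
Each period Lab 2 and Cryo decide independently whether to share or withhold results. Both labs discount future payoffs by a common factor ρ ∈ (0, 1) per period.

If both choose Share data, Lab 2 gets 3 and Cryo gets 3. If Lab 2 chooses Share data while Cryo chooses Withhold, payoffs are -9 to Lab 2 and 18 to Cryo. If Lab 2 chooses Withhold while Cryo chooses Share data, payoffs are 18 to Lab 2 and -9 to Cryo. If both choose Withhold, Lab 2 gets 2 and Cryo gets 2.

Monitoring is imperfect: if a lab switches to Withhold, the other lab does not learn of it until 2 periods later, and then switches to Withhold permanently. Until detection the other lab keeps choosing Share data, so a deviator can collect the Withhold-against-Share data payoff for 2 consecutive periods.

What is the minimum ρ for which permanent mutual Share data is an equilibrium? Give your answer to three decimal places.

The best deviation is to choose Withhold for all 2 undetected periods, earning 18 each, then 2 forever once detected.
Deviation value: 18(1−ρ^2)/(1−ρ) + 2ρ^2/(1−ρ); cooperation value: 3/(1−ρ).
IC: 3 ≥ 18(1−ρ^2) + 2ρ^2 = 18 − 16ρ^2.
So ρ^2 ≥ 15/16, giving ρ ≥ (15/16)^(1/2) ≈ 0.968.

0.968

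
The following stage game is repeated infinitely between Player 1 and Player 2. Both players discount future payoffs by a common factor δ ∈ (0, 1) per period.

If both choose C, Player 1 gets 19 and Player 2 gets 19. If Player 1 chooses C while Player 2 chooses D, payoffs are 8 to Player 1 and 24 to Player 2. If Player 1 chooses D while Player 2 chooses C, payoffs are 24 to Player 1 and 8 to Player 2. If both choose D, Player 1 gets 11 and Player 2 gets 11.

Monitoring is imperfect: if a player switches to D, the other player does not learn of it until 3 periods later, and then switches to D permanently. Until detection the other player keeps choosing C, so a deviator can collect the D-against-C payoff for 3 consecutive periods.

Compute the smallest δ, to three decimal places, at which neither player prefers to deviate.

0.727

A deviator earns 24 for 3 periods, then 11 forever; cooperating earns 19 forever. Multiplying the IC by (1−δ):
19 ≥ 24(1−δ^3) + 11δ^3, so 13·δ^3 ≥ 5 and δ^3 ≥ 5/13.
δ ≥ (5/13)^(1/3) ≈ 0.727.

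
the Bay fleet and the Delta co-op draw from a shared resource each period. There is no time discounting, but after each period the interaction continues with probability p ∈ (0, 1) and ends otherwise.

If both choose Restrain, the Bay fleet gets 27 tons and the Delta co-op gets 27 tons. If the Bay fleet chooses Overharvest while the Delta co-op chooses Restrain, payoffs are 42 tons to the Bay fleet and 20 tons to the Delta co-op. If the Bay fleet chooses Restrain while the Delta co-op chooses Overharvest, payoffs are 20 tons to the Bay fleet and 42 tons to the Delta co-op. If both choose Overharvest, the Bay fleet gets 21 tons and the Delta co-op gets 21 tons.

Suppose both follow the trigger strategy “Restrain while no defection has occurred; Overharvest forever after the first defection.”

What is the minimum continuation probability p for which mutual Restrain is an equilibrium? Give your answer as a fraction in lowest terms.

5/7

Expected cooperation value is 27 + p·27 + p²·27 + … = 27/(1−p); deviation gives 42 + p·21/(1−p).
27 ≥ 42(1−p) + 21p ⇒ 21p ≥ 15 ⇒ p ≥ 15/21 = 5/7.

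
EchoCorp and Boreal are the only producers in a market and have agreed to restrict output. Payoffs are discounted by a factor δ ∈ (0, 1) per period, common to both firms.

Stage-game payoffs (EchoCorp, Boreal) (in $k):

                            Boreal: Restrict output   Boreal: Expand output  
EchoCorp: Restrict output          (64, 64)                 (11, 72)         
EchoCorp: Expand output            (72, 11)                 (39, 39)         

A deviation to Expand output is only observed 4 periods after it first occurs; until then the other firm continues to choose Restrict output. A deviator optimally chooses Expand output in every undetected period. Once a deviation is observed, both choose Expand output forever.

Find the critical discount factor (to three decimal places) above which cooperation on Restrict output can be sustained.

The best deviation is to choose Expand output for all 4 undetected periods, earning 72 each, then 39 forever once detected.
Deviation value: 72(1−δ^4)/(1−δ) + 39δ^4/(1−δ); cooperation value: 64/(1−δ).
IC: 64 ≥ 72(1−δ^4) + 39δ^4 = 72 − 33δ^4.
So δ^4 ≥ 8/33, giving δ ≥ (8/33)^(1/4) ≈ 0.702.

0.702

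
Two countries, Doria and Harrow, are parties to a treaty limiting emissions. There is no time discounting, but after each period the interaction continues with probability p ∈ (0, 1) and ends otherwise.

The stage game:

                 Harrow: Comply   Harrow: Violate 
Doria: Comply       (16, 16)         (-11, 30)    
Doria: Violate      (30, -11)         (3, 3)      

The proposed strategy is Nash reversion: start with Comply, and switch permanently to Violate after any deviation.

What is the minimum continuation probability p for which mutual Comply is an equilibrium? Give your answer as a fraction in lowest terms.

14/27

With no time discounting, the continuation probability p plays the role of the discount factor.
Grim-trigger IC: 16/(1−p) ≥ 30 + 3p/(1−p) ⇒ p ≥ (30−16)/(30−3) = 14/27.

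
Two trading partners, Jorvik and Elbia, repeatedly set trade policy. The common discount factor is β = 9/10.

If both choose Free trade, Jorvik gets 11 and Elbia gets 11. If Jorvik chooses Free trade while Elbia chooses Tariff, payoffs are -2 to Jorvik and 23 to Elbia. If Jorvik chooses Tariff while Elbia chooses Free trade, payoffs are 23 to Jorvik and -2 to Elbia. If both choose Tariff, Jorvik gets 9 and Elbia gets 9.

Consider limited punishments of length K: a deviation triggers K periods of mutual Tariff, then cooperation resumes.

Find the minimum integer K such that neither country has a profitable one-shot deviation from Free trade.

11

No profitable deviation requires (11−9)(β+…+β^K) ≥ 23−11, i.e. β+…+β^K ≥ 6 ≈ 6.0000.
With β = 9/10, the partial sums are K=1: 0.9000, K=2: 1.7100, …, K=9: 5.5132, K=10: 5.8619, K=11: 6.1757.
K = 11 is the first length at which the sum reaches 6.0000.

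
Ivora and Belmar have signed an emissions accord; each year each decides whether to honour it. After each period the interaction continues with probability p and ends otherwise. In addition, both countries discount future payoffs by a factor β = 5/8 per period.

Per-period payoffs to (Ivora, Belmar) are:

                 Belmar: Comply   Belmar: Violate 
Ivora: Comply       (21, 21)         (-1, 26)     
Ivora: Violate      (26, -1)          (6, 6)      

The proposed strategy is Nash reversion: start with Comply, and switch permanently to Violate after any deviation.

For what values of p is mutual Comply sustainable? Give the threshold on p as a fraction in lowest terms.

Expected continuation weight on next period's payoff is β·p = 5/8·p, which plays the role of the discount factor.
Cooperation requires 5/8·p ≥ (26−21)/(26−6) = 1/4, hence p ≥ 2/5.

2/5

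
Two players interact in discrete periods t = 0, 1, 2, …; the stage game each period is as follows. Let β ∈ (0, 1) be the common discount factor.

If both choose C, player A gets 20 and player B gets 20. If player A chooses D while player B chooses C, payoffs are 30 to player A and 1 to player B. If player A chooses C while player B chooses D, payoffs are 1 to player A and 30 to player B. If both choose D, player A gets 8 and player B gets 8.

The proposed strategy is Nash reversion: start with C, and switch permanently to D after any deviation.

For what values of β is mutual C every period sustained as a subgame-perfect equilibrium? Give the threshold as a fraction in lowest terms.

One-period gain from deviating is 30 − 20 = 10. The loss is 20 − 8 = 12 in every subsequent period, with present value 12·β/(1−β).
Deviation is unprofitable when 12·β/(1−β) ≥ 10, i.e. β/(1−β) ≥ 5/6.
Equivalently β ≥ 10/(10+12) = 5/11.

5/11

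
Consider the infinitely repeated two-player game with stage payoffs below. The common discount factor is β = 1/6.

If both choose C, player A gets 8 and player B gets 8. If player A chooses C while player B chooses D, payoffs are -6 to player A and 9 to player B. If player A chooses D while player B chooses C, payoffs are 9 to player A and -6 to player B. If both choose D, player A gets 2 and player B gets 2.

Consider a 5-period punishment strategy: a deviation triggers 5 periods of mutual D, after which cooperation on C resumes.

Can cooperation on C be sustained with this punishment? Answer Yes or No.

IC: β+…+β^5 ≥ (9−8)/(8−2) = 1/6.
At β = 1/6: partial sum = 0.2000 ≥ 0.1667. Cooperation sustainable.

Yes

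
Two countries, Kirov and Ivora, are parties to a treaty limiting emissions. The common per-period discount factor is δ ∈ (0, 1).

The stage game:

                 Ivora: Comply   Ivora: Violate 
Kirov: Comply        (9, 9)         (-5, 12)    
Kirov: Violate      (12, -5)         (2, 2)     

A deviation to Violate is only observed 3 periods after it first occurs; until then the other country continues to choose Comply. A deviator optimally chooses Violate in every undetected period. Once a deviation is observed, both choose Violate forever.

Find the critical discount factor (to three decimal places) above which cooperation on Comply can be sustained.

The best deviation is to choose Violate for all 3 undetected periods, earning 12 each, then 2 forever once detected.
Deviation value: 12(1−δ^3)/(1−δ) + 2δ^3/(1−δ); cooperation value: 9/(1−δ).
IC: 9 ≥ 12(1−δ^3) + 2δ^3 = 12 − 10δ^3.
So δ^3 ≥ 3/10, giving δ ≥ (3/10)^(1/3) ≈ 0.669.

0.669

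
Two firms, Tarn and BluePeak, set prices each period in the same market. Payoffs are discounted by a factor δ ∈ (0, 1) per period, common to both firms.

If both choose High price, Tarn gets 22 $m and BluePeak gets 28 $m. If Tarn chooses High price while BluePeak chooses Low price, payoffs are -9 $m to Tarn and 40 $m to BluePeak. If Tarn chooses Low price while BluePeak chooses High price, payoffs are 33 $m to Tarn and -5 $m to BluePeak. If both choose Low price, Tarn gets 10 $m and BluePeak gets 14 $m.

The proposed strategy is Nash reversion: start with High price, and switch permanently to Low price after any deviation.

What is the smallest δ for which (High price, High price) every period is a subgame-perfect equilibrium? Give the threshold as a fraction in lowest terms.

Tarn's threshold: (33−22)/(33−10) = 11/23.
BluePeak's threshold: (40−28)/(40−14) = 6/13.
11/23 > 6/13, so Tarn binds and δ* = 11/23.

11/23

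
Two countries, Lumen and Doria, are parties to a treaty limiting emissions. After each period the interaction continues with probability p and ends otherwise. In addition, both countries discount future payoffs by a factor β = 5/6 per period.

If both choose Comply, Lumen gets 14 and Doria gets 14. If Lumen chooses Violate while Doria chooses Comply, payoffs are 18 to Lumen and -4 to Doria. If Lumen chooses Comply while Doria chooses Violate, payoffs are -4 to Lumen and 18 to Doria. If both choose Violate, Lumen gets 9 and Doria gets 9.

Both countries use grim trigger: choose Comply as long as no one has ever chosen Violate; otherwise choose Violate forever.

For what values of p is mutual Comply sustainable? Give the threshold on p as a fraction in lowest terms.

Expected continuation weight on next period's payoff is β·p = 5/6·p, which plays the role of the discount factor.
Cooperation requires 5/6·p ≥ (18−14)/(18−9) = 4/9, hence p ≥ 8/15.

8/15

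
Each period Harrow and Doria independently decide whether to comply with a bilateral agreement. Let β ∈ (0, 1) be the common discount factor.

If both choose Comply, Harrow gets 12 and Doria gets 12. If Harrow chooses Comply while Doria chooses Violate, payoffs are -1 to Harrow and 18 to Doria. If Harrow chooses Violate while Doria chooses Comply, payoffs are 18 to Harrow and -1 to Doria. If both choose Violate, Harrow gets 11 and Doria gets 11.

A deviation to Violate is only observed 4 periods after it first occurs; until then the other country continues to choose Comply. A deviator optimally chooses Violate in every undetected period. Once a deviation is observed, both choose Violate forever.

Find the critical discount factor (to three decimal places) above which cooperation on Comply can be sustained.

0.962

Deviating for the 4 undetected periods gains 18−12 = 6 per period over cooperation, then loses 12−11 = 1 per period forever once punishment starts.
Gain: 6(1 + β + … + β^3); loss: 1·β^4/(1−β).
No profitable deviation ⇔ 6(1−β^4) ≤ 1·β^4, i.e. β^4 ≥ 6/(6+1) = 6/7.
Hence β ≥ (6/7)^(1/4) ≈ 0.962.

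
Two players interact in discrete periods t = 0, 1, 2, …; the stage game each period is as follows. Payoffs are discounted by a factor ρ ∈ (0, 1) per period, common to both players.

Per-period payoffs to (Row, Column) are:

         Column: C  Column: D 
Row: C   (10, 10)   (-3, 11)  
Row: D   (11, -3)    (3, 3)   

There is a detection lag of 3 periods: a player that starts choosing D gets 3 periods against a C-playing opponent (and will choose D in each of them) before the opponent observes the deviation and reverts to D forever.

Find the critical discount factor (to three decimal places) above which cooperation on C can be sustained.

Deviating for the 3 undetected periods gains 11−10 = 1 per period over cooperation, then loses 10−3 = 7 per period forever once punishment starts.
Gain: 1(1 + ρ + … + ρ^2); loss: 7·ρ^3/(1−ρ).
No profitable deviation ⇔ 1(1−ρ^3) ≤ 7·ρ^3, i.e. ρ^3 ≥ 1/(1+7) = 1/8.
Hence ρ ≥ (1/8)^(1/3) ≈ 0.500.

0.500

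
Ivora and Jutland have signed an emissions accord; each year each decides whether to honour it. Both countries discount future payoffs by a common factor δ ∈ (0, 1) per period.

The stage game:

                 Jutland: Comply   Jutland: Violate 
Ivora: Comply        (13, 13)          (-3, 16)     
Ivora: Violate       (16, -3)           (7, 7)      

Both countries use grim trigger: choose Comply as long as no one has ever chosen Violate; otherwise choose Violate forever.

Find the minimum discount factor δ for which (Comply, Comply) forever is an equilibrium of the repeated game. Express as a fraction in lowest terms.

One-period gain from deviating is 16 − 13 = 3. The loss is 13 − 7 = 6 in every subsequent period, with present value 6·δ/(1−δ).
Deviation is unprofitable when 6·δ/(1−δ) ≥ 3, i.e. δ/(1−δ) ≥ 1/2.
Equivalently δ ≥ 3/(3+6) = 1/3.

1/3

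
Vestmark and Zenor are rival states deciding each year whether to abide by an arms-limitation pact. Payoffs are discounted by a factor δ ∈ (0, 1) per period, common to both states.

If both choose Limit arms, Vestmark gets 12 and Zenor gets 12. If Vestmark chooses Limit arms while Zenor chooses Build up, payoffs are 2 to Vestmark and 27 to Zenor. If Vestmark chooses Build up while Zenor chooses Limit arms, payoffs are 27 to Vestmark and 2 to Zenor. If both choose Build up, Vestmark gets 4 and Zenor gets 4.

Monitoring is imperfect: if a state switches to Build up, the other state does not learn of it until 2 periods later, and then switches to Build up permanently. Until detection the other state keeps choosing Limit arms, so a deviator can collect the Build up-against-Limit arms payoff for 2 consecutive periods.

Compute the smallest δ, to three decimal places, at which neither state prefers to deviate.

0.808

Deviating for the 2 undetected periods gains 27−12 = 15 per period over cooperation, then loses 12−4 = 8 per period forever once punishment starts.
Gain: 15(1 + δ + … + δ^1); loss: 8·δ^2/(1−δ).
No profitable deviation ⇔ 15(1−δ^2) ≤ 8·δ^2, i.e. δ^2 ≥ 15/(15+8) = 15/23.
Hence δ ≥ (15/23)^(1/2) ≈ 0.808.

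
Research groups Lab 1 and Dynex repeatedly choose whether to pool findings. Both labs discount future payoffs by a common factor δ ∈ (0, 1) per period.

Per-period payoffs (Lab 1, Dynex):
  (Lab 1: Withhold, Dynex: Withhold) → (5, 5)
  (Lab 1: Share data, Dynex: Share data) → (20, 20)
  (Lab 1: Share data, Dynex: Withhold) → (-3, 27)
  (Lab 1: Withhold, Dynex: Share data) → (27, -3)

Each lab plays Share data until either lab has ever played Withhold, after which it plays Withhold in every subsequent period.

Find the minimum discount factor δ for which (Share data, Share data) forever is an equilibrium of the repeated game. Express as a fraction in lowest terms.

20/(1−δ) ≥ 27 + 5δ/(1−δ)
20 ≥ 27 − 22δ
δ ≥ 7/22.

7/22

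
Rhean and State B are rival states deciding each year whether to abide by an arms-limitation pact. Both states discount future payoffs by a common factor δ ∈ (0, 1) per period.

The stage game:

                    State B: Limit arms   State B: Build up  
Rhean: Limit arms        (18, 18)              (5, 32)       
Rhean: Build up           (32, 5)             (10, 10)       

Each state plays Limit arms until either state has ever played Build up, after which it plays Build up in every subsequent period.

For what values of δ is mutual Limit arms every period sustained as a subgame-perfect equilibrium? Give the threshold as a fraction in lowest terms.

7/11

One-period gain from deviating is 32 − 18 = 14. The loss is 18 − 10 = 8 in every subsequent period, with present value 8·δ/(1−δ).
Deviation is unprofitable when 8·δ/(1−δ) ≥ 14, i.e. δ/(1−δ) ≥ 7/4.
Equivalently δ ≥ 14/(14+8) = 7/11.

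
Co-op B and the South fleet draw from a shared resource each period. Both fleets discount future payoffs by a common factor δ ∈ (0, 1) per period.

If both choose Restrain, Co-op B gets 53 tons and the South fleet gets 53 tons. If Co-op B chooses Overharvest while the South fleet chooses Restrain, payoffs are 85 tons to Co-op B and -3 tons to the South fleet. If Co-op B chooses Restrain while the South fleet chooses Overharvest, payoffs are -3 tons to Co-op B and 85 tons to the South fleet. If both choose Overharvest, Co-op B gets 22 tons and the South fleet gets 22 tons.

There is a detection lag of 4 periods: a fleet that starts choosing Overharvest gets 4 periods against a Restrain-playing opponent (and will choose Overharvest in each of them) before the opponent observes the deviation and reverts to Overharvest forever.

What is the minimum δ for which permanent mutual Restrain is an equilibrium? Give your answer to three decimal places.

0.844

A deviator earns 85 for 4 periods, then 22 forever; cooperating earns 53 forever. Multiplying the IC by (1−δ):
53 ≥ 85(1−δ^4) + 22δ^4, so 63·δ^4 ≥ 32 and δ^4 ≥ 32/63.
δ ≥ (32/63)^(1/4) ≈ 0.844.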